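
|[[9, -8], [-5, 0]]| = -40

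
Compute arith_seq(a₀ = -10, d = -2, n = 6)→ a_0 = -10 + 0*-2 = -10
a_1 = -10 + 1*-2 = -12
a_2 = -10 + 2*-2 = -14
...
= [-10, -12, -14, -16, -18, -20]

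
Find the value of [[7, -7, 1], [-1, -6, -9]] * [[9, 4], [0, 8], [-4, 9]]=[[59, -19], [27, -133]]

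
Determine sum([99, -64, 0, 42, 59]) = 136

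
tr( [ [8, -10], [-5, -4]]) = diagonal: 8 + (-4)
= 4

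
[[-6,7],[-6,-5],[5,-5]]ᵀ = [[-6, -6, 5], [7, -5, -5]]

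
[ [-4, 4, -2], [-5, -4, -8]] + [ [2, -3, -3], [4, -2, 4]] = [[-2, 1, -5], [-1, -6, -4]]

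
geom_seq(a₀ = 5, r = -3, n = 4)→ [5, -15, 45, -135]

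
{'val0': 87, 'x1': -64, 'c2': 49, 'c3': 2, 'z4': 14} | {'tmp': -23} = {'val0': 87, 'x1': -64, 'c2': 49, 'c3': 2, 'z4': 14, 'tmp': -23}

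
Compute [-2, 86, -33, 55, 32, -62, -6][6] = -6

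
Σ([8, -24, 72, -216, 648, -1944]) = -1456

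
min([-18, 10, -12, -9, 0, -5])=-18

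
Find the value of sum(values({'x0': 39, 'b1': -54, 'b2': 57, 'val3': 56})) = 98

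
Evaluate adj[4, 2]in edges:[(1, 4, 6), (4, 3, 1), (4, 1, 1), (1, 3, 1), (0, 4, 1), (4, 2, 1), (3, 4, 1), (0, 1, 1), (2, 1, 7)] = 1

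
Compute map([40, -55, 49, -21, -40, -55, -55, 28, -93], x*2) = 40*2=80, -55*2=-110, 49*2=98, -21*2=-42, -40*2=-80, -55*2=-110, -55*2=-110, 28*2=56, -93*2=-186
= [80, -110, 98, -42, -80, -110, -110, 56, -186]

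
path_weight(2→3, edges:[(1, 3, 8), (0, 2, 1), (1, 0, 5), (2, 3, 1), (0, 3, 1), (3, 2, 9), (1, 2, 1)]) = w(2→3)=1
= 1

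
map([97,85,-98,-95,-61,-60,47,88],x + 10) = [107, 95, -88, -85, -51, -50, 57, 98]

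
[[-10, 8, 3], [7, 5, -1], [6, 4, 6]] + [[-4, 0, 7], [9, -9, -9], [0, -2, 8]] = [[-14, 8, 10], [16, -4, -10], [6, 2, 14]]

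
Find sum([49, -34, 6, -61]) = 49 + (-34) + 6 + (-61)
= -40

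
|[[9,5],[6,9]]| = (9)*(9) - (5)*(6)
= 51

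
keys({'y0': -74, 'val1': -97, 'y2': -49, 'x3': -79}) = ['y0', 'val1', 'y2', 'x3']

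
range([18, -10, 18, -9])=28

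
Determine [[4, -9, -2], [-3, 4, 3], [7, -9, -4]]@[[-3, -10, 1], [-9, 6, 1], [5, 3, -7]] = C[0][0] = (4)*(-3) + (-9)*(-9) + (-2)*(5) = 59
C[0][1] = (4)*(-10) + (-9)*(6) + (-2)*(3) = -100
C[0][2] = (4)*(1) + (-9)*(1) + (-2)*(-7) = 9
C[1][0] = (-3)*(-3) + (4)*(-9) + (3)*(5) = -12
C[1][1] = (-3)*(-10) + (4)*(6) + (3)*(3) = 63
C[1][2] = (-3)*(1) + (4)*(1) + (3)*(-7) = -20
... (3 more cells)
= [[59, -100, 9], [-12, 63, -20], [40, -136, 26]]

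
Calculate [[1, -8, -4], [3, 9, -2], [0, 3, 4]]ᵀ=[[1, 3, 0], [-8, 9, 3], [-4, -2, 4]]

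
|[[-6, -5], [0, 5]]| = -30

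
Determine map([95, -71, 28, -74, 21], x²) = [9025, 5041, 784, 5476, 441]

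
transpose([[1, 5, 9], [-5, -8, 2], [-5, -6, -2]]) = [[1, -5, -5], [5, -8, -6], [9, 2, -2]]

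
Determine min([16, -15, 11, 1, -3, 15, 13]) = -15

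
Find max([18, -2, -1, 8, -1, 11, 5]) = 18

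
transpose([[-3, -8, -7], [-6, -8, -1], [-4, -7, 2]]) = [[-3, -6, -4], [-8, -8, -7], [-7, -1, 2]]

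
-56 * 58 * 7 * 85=-1932560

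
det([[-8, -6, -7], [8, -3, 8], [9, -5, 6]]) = -229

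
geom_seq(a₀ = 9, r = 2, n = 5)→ a_0 = 9*2^0 = 9
a_1 = 9*2^1 = 18
a_2 = 9*2^2 = 36
...
= [9, 18, 36, 72, 144]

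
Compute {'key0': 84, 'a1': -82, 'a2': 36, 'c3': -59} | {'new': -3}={'key0': 84, 'a1': -82, 'a2': 36, 'c3': -59, 'new': -3}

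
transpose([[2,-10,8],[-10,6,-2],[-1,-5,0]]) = [[2, -10, -1], [-10, 6, -5], [8, -2, 0]]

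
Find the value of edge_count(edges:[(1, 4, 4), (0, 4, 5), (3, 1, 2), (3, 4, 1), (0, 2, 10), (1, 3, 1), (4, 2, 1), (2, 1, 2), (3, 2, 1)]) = 9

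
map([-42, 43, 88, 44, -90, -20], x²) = [1764, 1849, 7744, 1936, 8100, 400]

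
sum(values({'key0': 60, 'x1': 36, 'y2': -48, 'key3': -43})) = 5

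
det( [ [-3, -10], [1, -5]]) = 25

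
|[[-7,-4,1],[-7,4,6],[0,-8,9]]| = (1)*(-7)*det([[4, 6], [-8, 9]]) + (-1)*(-4)*det([[-7, 6], [0, 9]]) + (1)*(1)*det([[-7, 4], [0, -8]])
= -588 + -252 + 56
= -784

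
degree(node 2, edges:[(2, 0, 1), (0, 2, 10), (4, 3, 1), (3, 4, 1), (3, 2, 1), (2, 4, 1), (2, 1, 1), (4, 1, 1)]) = 5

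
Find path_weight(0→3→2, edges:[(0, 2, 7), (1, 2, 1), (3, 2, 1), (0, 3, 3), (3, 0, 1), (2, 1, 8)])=4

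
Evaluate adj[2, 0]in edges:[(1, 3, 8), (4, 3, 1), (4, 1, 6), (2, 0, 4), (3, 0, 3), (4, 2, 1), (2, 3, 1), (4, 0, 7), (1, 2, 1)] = 4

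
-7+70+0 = 63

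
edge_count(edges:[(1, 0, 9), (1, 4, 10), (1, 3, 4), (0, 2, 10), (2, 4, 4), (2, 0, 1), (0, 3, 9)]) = 7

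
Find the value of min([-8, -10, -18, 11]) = -18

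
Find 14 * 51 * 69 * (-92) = -4532472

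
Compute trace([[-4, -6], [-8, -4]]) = diagonal: (-4) + (-4)
= -8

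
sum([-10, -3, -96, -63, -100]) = (-10) + (-3) + (-96) + (-63) + (-100)
= -272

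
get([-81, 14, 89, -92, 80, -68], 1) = 14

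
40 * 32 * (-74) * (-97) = 9187840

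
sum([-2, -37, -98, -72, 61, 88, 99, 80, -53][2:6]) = slice → [-98, -72, 61, 88]
(-98) + (-72) + 61 + 88
= -21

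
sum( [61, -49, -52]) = -40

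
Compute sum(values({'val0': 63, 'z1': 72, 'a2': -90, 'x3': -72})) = 63 + 72 + (-90) + (-72)
= -27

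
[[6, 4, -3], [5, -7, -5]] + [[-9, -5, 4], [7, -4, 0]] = [[-3, -1, 1], [12, -11, -5]]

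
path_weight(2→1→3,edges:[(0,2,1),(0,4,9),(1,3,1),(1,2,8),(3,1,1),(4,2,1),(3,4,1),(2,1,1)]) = 2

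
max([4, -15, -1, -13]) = 4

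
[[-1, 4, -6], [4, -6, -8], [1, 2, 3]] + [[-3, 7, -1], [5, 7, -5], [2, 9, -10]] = [[-4, 11, -7], [9, 1, -13], [3, 11, -7]]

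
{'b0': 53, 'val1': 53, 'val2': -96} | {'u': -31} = {'b0': 53, 'val1': 53, 'val2': -96, 'u': -31}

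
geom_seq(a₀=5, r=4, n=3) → [5, 20, 80]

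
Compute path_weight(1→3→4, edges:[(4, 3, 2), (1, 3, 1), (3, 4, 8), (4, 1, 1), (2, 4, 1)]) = 9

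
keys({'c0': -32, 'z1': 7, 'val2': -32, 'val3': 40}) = ['c0', 'z1', 'val2', 'val3']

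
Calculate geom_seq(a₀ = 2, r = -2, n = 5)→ a_0 = 2*(-2)^0 = 2
a_1 = 2*(-2)^1 = -4
a_2 = 2*(-2)^2 = 8
...
= [2, -4, 8, -16, 32]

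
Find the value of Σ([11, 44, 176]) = 11 + 44 + 176
= 231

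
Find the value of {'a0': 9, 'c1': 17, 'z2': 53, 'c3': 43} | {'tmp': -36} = {'a0': 9, 'c1': 17, 'z2': 53, 'c3': 43, 'tmp': -36}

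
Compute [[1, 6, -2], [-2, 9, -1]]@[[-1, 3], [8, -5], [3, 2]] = C[0][0] = (1)*(-1) + (6)*(8) + (-2)*(3) = 41
C[0][1] = (1)*(3) + (6)*(-5) + (-2)*(2) = -31
C[1][0] = (-2)*(-1) + (9)*(8) + (-1)*(3) = 71
C[1][1] = (-2)*(3) + (9)*(-5) + (-1)*(2) = -53
= [[41, -31], [71, -53]]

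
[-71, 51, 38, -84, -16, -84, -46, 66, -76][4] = -16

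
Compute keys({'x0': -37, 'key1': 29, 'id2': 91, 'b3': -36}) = ['x0', 'key1', 'id2', 'b3']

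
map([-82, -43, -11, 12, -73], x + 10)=[-72, -33, -1, 22, -63]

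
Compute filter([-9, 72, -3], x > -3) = keep x where x > -3: -9✗, 72✓, -3✗
= [72]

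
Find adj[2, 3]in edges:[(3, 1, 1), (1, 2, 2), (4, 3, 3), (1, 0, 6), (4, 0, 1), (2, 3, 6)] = 6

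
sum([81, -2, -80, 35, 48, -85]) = 81 + (-2) + (-80) + 35 + 48 + (-85)
= -3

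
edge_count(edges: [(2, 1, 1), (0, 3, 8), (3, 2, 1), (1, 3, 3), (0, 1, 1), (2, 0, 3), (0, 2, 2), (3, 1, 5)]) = 8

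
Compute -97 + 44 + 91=38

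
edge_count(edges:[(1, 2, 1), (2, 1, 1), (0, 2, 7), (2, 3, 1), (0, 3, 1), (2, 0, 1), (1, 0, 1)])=7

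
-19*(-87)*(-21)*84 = -2915892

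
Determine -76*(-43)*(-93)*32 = -9725568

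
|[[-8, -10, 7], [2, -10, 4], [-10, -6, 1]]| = -476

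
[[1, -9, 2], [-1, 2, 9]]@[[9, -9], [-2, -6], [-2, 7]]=C[0][0] = (1)*(9) + (-9)*(-2) + (2)*(-2) = 23
C[0][1] = (1)*(-9) + (-9)*(-6) + (2)*(7) = 59
C[1][0] = (-1)*(9) + (2)*(-2) + (9)*(-2) = -31
C[1][1] = (-1)*(-9) + (2)*(-6) + (9)*(7) = 60
= [[23, 59], [-31, 60]]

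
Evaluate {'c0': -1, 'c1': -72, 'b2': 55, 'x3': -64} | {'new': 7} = {'c0': -1, 'c1': -72, 'b2': 55, 'x3': -64, 'new': 7}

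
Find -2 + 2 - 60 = -60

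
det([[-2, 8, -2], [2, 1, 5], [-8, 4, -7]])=-186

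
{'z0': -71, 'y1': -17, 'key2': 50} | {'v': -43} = {'z0': -71, 'y1': -17, 'key2': 50, 'v': -43}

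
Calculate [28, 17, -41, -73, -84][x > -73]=keep x where x > -73: 28✓, 17✓, -41✓, -73✗, -84✗
= [28, 17, -41]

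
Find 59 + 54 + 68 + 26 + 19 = 226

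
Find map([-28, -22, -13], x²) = (-28)²=784, (-22)²=484, (-13)²=169
= [784, 484, 169]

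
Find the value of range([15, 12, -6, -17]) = 32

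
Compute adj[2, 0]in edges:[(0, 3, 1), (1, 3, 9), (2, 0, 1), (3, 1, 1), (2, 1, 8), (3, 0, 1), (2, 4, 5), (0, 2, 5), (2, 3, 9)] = 1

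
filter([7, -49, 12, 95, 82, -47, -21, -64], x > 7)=keep x where x > 7: 7✗, -49✗, 12✓, 95✓, 82✓, -47✗, -21✗, -64✗
= [12, 95, 82]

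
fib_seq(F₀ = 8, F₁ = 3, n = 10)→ F_2 = F_1 + F_0 = 11
F_3 = F_2 + F_1 = 14
F_4 = F_3 + F_2 = 25
...
= [8, 3, 11, 14, 25, 39, 64, 103, 167, 270]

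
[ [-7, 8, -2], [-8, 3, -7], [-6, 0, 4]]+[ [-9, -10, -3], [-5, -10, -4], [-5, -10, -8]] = [[-16, -2, -5], [-13, -7, -11], [-11, -10, -4]]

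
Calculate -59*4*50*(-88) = 1038400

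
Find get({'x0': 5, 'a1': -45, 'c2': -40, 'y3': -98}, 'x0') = 5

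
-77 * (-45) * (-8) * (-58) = 1607760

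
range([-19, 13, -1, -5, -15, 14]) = 33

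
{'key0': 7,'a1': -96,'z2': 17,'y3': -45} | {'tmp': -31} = {'key0': 7, 'a1': -96, 'z2': 17, 'y3': -45, 'tmp': -31}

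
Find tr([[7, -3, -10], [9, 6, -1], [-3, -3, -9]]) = diagonal: 7 + 6 + (-9)
= 4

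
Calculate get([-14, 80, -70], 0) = -14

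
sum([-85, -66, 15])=-136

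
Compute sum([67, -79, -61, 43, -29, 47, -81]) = 67 + (-79) + (-61) + 43 + (-29) + 47 + (-81)
= -93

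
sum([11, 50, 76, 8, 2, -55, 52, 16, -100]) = 11 + 50 + 76 + 8 + 2 + (-55) + 52 + 16 + (-100)
= 60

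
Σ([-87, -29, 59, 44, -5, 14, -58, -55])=-117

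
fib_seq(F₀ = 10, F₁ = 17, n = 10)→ F_2 = F_1 + F_0 = 27
F_3 = F_2 + F_1 = 44
F_4 = F_3 + F_2 = 71
...
= [10, 17, 27, 44, 71, 115, 186, 301, 487, 788]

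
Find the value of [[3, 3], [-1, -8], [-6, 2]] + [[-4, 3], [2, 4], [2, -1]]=[[-1, 6], [1, -4], [-4, 1]]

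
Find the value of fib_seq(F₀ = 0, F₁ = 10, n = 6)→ F_2 = F_1 + F_0 = 10
F_3 = F_2 + F_1 = 20
F_4 = F_3 + F_2 = 30
...
= [0, 10, 10, 20, 30, 50]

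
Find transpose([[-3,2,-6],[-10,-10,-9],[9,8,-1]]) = [[-3, -10, 9], [2, -10, 8], [-6, -9, -1]]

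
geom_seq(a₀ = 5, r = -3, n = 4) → a_0 = 5*(-3)^0 = 5
a_1 = 5*(-3)^1 = -15
a_2 = 5*(-3)^2 = 45
...
= [5, -15, 45, -135]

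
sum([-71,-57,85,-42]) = -85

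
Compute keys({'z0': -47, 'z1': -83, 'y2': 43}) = ['z0', 'z1', 'y2']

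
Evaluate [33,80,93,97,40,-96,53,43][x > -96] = keep x where x > -96: 33✓, 80✓, 93✓, 97✓, 40✓, -96✗, 53✓, 43✓
= [33, 80, 93, 97, 40, 53, 43]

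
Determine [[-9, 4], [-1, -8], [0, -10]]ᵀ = [[-9, -1, 0], [4, -8, -10]]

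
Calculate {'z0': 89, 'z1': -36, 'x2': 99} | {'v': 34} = {'z0': 89, 'z1': -36, 'x2': 99, 'v': 34}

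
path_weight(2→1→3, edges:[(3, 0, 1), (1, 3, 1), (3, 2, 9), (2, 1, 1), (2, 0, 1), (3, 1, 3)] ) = w(2→1)=1 + w(1→3)=1
= 2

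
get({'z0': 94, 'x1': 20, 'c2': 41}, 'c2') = 41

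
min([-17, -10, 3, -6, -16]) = -17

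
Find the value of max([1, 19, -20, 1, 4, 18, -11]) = 19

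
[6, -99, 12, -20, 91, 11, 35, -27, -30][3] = -20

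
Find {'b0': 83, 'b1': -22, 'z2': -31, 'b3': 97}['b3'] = 97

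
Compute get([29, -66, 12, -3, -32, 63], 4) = -32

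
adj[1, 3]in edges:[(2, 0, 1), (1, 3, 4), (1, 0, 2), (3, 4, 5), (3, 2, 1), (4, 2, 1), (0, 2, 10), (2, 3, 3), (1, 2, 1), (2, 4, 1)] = 4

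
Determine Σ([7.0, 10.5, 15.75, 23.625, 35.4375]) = 7.0 + 10.5 + 15.75 + 23.625 + 35.4375
= 92.3125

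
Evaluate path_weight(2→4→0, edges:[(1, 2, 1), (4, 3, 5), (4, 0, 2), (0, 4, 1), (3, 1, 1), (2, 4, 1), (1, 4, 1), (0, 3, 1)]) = 3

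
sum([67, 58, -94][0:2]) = slice → [67, 58]
67 + 58
= 125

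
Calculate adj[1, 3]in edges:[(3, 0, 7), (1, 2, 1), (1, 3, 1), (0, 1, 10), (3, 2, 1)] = 1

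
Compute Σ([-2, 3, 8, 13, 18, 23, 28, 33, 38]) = (-2) + 3 + 8 + 13 + 18 + 23 + 28 + 33 + 38
= 162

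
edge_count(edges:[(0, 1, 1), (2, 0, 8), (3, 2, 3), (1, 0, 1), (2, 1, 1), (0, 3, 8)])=6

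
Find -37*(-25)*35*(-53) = -1715875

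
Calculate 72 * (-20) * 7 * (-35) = 352800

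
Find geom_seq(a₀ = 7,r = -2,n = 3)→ a_0 = 7*(-2)^0 = 7
a_1 = 7*(-2)^1 = -14
a_2 = 7*(-2)^2 = 28
= [7, -14, 28]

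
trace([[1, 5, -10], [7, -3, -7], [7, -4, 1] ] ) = diagonal: 1 + (-3) + 1
= -1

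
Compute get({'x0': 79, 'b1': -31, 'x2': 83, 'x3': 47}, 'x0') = 79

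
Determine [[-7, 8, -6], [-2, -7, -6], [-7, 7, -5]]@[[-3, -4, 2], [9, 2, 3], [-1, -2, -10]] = [[99, 56, 70], [-51, 6, 35], [89, 52, 57]]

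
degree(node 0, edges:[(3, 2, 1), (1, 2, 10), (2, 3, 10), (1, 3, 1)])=0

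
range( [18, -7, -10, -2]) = 28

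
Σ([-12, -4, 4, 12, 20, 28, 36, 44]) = 128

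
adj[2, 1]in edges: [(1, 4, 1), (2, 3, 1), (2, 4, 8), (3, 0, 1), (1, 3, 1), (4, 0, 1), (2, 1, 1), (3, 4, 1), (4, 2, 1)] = 1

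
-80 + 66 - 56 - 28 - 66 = -164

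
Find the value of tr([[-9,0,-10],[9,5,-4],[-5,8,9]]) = 5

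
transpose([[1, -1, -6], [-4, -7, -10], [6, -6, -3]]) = [[1, -4, 6], [-1, -7, -6], [-6, -10, -3]]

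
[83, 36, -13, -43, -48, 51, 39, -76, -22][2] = -13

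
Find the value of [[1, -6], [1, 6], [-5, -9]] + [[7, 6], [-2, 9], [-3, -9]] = [[8, 0], [-1, 15], [-8, -18]]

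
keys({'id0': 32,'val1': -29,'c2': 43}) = ['id0', 'val1', 'c2']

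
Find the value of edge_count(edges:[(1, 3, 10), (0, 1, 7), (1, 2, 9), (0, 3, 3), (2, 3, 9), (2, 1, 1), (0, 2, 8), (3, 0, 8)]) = 8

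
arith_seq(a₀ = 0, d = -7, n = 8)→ a_0 = 0 + 0*-7 = 0
a_1 = 0 + 1*-7 = -7
a_2 = 0 + 2*-7 = -14
...
= [0, -7, -14, -21, -28, -35, -42, -49]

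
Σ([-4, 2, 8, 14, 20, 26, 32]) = 98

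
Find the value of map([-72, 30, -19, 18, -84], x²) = [5184, 900, 361, 324, 7056]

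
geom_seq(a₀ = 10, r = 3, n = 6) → a_0 = 10*3^0 = 10
a_1 = 10*3^1 = 30
a_2 = 10*3^2 = 90
...
= [10, 30, 90, 270, 810, 2430]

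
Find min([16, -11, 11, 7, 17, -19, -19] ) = -19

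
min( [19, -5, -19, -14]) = -19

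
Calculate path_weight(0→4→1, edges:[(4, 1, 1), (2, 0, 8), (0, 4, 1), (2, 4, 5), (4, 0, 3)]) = 2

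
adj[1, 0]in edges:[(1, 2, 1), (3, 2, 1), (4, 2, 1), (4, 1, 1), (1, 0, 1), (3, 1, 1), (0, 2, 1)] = 1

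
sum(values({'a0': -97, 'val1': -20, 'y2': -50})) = -167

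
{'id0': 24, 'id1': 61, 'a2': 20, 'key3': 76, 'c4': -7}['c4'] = -7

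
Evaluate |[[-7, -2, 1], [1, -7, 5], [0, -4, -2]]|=(1)*(-7)*det([[-7, 5], [-4, -2]]) + (-1)*(-2)*det([[1, 5], [0, -2]]) + (1)*(1)*det([[1, -7], [0, -4]])
= -238 + -4 + -4
= -246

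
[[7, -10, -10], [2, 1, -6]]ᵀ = [[7, 2], [-10, 1], [-10, -6]]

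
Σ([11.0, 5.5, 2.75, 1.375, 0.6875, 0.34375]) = 11.0 + 5.5 + 2.75 + 1.375 + 0.6875 + 0.34375
= 21.65625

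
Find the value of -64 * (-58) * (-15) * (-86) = 4788480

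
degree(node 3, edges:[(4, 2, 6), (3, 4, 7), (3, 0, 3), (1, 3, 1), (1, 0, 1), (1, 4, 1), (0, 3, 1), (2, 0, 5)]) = incident: (3,4), (3,0), (1,3), (0,3)
= 4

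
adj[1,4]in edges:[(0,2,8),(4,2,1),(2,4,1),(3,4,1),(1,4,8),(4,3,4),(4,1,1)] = 8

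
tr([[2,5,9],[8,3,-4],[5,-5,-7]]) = -2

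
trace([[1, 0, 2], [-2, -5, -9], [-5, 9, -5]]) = diagonal: 1 + (-5) + (-5)
= -9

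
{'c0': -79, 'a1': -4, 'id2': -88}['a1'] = -4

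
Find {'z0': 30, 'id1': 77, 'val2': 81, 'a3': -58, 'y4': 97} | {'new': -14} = {'z0': 30, 'id1': 77, 'val2': 81, 'a3': -58, 'y4': 97, 'new': -14}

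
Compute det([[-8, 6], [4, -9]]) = 48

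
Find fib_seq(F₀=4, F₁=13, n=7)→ [4, 13, 17, 30, 47, 77, 124]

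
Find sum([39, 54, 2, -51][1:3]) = 56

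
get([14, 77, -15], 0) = 14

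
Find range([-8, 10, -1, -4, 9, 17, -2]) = 25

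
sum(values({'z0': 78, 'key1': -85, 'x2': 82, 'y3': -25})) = 78 + (-85) + 82 + (-25)
= 50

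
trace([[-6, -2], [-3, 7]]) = diagonal: (-6) + 7
= 1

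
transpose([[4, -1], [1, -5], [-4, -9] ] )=[[4, 1, -4], [-1, -5, -9]]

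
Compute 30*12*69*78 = 1937520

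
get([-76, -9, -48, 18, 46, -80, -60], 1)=-9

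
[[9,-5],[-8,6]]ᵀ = [[9, -8], [-5, 6]]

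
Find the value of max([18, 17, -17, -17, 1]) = 18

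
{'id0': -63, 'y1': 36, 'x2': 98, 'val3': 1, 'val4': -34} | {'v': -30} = {'id0': -63, 'y1': 36, 'x2': 98, 'val3': 1, 'val4': -34, 'v': -30}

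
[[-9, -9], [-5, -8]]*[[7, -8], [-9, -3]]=C[0][0] = (-9)*(7) + (-9)*(-9) = 18
C[0][1] = (-9)*(-8) + (-9)*(-3) = 99
C[1][0] = (-5)*(7) + (-8)*(-9) = 37
C[1][1] = (-5)*(-8) + (-8)*(-3) = 64
= [[18, 99], [37, 64]]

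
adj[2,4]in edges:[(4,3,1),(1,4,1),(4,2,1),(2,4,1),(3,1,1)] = 1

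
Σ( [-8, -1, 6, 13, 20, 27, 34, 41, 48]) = (-8) + (-1) + 6 + 13 + 20 + 27 + 34 + 41 + 48
= 180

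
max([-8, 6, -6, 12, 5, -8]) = 12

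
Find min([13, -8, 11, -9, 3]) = -9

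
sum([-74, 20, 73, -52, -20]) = (-74) + 20 + 73 + (-52) + (-20)
= -53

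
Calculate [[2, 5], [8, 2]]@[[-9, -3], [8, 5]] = [[22, 19], [-56, -14]]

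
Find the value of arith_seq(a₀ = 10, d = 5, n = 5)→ a_0 = 10 + 0*5 = 10
a_1 = 10 + 1*5 = 15
a_2 = 10 + 2*5 = 20
...
= [10, 15, 20, 25, 30]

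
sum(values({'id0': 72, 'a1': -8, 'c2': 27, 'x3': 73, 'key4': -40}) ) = 124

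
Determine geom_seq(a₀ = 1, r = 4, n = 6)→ [1, 4, 16, 64, 256, 1024]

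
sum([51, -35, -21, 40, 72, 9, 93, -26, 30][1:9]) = 162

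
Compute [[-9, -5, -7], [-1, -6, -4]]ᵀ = [[-9, -1], [-5, -6], [-7, -4]]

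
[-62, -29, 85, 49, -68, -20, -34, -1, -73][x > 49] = keep x where x > 49: -62✗, -29✗, 85✓, 49✗, -68✗, -20✗, -34✗, -1✗, -73✗
= [85]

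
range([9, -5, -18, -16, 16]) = 34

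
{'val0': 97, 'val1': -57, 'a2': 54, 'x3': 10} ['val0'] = 97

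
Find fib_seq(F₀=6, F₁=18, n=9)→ [6, 18, 24, 42, 66, 108, 174, 282, 456]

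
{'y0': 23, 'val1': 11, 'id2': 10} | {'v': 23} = {'y0': 23, 'val1': 11, 'id2': 10, 'v': 23}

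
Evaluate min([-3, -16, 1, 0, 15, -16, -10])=-16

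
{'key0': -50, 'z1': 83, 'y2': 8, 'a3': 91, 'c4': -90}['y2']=8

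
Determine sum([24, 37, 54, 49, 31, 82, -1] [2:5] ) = 134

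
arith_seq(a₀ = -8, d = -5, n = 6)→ a_0 = -8 + 0*-5 = -8
a_1 = -8 + 1*-5 = -13
a_2 = -8 + 2*-5 = -18
...
= [-8, -13, -18, -23, -28, -33]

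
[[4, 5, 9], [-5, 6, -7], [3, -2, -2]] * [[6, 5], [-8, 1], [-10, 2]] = C[0][0] = (4)*(6) + (5)*(-8) + (9)*(-10) = -106
C[0][1] = (4)*(5) + (5)*(1) + (9)*(2) = 43
C[1][0] = (-5)*(6) + (6)*(-8) + (-7)*(-10) = -8
C[1][1] = (-5)*(5) + (6)*(1) + (-7)*(2) = -33
C[2][0] = (3)*(6) + (-2)*(-8) + (-2)*(-10) = 54
C[2][1] = (3)*(5) + (-2)*(1) + (-2)*(2) = 9
= [[-106, 43], [-8, -33], [54, 9]]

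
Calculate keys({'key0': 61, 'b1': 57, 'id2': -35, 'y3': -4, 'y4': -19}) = ['key0', 'b1', 'id2', 'y3', 'y4']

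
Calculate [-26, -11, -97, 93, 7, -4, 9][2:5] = [-97, 93, 7]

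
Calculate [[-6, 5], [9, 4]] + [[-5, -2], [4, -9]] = [[-11, 3], [13, -5]]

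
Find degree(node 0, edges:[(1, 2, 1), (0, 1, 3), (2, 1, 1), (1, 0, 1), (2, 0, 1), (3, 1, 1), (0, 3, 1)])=incident: (0,1), (1,0), (2,0), (0,3)
= 4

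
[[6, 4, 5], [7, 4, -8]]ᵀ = [[6, 7], [4, 4], [5, -8]]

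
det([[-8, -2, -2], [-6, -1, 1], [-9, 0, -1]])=40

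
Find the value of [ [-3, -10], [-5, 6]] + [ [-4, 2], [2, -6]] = [[-7, -8], [-3, 0]]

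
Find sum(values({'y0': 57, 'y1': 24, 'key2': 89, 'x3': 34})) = 204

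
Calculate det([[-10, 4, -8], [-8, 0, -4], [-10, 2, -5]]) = (1)*(-10)*det([[0, -4], [2, -5]]) + (-1)*(4)*det([[-8, -4], [-10, -5]]) + (1)*(-8)*det([[-8, 0], [-10, 2]])
= -80 + 0 + 128
= 48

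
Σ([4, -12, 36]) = 28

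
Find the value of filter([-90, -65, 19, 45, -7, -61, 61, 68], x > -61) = [19, 45, -7, 61, 68]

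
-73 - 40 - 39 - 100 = -252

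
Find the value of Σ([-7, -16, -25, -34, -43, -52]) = -177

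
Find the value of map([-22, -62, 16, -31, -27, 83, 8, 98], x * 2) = [-44, -124, 32, -62, -54, 166, 16, 196]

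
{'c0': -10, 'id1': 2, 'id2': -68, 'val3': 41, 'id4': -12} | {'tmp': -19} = {'c0': -10, 'id1': 2, 'id2': -68, 'val3': 41, 'id4': -12, 'tmp': -19}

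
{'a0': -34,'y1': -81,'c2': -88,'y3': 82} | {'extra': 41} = {'a0': -34, 'y1': -81, 'c2': -88, 'y3': 82, 'extra': 41}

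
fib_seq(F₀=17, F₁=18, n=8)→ F_2 = F_1 + F_0 = 35
F_3 = F_2 + F_1 = 53
F_4 = F_3 + F_2 = 88
...
= [17, 18, 35, 53, 88, 141, 229, 370]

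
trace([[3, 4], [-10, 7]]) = diagonal: 3 + 7
= 10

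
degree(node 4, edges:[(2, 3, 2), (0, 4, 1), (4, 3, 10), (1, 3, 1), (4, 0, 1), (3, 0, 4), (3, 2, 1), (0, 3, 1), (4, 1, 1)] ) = 4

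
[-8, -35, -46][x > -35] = keep x where x > -35: -8✓, -35✗, -46✗
= [-8]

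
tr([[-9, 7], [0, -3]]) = -12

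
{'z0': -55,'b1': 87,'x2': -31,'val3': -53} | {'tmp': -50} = {'z0': -55, 'b1': 87, 'x2': -31, 'val3': -53, 'tmp': -50}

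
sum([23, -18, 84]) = 23 + (-18) + 84
= 89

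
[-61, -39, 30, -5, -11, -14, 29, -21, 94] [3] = -5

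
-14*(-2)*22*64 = 39424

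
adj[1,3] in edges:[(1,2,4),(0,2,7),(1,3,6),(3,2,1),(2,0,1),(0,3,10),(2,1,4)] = 6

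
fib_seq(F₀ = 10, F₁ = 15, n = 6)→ F_2 = F_1 + F_0 = 25
F_3 = F_2 + F_1 = 40
F_4 = F_3 + F_2 = 65
...
= [10, 15, 25, 40, 65, 105]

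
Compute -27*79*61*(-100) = 13011300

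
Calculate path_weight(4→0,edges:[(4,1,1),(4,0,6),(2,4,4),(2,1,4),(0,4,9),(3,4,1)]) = w(4→0)=6
= 6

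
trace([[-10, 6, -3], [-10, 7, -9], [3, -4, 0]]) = -3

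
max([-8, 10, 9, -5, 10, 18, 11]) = 18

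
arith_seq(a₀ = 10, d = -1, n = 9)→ a_0 = 10 + 0*-1 = 10
a_1 = 10 + 1*-1 = 9
a_2 = 10 + 2*-1 = 8
...
= [10, 9, 8, 7, 6, 5, 4, 3, 2]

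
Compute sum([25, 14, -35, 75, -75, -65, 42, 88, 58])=127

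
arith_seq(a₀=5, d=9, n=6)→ a_0 = 5 + 0*9 = 5
a_1 = 5 + 1*9 = 14
a_2 = 5 + 2*9 = 23
...
= [5, 14, 23, 32, 41, 50]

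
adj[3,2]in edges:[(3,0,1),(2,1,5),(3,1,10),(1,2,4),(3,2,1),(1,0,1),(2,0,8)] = 1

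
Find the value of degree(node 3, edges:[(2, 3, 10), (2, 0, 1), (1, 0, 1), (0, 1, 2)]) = incident: (2,3)
= 1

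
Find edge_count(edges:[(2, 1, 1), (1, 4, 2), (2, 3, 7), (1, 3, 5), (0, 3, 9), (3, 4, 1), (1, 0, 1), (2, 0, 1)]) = 8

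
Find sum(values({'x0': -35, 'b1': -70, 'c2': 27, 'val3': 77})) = -1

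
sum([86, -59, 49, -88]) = 86 + (-59) + 49 + (-88)
= -12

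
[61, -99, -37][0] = 61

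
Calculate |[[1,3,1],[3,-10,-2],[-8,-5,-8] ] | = 95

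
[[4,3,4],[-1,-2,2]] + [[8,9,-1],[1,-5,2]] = [[12, 12, 3], [0, -7, 4]]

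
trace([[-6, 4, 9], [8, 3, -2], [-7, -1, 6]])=diagonal: (-6) + 3 + 6
= 3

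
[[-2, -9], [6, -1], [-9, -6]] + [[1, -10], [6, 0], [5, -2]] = [[-1, -19], [12, -1], [-4, -8]]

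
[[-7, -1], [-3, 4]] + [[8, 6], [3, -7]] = [[1, 5], [0, -3]]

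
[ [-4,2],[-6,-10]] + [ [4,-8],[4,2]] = [[0, -6], [-2, -8]]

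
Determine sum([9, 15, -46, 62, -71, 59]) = 28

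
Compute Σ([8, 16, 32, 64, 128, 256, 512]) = 8 + 16 + 32 + 64 + 128 + 256 + 512
= 1016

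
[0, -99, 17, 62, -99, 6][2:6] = [17, 62, -99, 6]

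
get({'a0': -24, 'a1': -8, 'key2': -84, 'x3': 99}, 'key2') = -84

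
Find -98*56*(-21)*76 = 8758848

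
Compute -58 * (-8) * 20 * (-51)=-473280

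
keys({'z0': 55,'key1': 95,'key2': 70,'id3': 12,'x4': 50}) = ['z0', 'key1', 'key2', 'id3', 'x4']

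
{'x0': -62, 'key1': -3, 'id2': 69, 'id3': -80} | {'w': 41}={'x0': -62, 'key1': -3, 'id2': 69, 'id3': -80, 'w': 41}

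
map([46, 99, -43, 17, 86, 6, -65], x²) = (46)²=2116, (99)²=9801, (-43)²=1849, (17)²=289, (86)²=7396, (6)²=36, (-65)²=4225
= [2116, 9801, 1849, 289, 7396, 36, 4225]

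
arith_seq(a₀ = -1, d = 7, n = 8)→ a_0 = -1 + 0*7 = -1
a_1 = -1 + 1*7 = 6
a_2 = -1 + 2*7 = 13
...
= [-1, 6, 13, 20, 27, 34, 41, 48]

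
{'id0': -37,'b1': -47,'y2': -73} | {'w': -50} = {'id0': -37, 'b1': -47, 'y2': -73, 'w': -50}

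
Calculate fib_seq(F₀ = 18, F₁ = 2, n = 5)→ [18, 2, 20, 22, 42]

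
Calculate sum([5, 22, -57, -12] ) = -42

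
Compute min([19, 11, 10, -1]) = -1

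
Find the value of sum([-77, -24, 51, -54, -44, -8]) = (-77) + (-24) + 51 + (-54) + (-44) + (-8)
= -156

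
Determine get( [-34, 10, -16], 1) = 10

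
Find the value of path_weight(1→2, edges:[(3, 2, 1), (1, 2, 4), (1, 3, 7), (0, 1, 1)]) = 4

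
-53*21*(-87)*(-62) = -6003522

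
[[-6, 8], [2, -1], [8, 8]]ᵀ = [[-6, 2, 8], [8, -1, 8]]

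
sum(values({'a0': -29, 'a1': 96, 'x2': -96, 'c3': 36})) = (-29) + 96 + (-96) + 36
= 7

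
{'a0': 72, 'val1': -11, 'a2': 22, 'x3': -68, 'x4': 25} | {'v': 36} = {'a0': 72, 'val1': -11, 'a2': 22, 'x3': -68, 'x4': 25, 'v': 36}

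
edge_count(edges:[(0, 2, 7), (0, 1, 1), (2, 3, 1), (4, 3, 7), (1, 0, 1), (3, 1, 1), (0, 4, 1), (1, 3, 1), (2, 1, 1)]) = 9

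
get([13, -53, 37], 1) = -53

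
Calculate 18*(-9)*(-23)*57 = 212382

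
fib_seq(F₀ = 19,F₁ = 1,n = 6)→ F_2 = F_1 + F_0 = 20
F_3 = F_2 + F_1 = 21
F_4 = F_3 + F_2 = 41
...
= [19, 1, 20, 21, 41, 62]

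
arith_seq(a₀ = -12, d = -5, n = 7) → a_0 = -12 + 0*-5 = -12
a_1 = -12 + 1*-5 = -17
a_2 = -12 + 2*-5 = -22
...
= [-12, -17, -22, -27, -32, -37, -42]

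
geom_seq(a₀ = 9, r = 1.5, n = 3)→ a_0 = 9*1.5^0 = 9.0
a_1 = 9*1.5^1 = 13.5
a_2 = 9*1.5^2 = 20.25
= [9.0, 13.5, 20.25]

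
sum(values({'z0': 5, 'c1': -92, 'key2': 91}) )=4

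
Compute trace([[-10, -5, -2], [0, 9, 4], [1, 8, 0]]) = -1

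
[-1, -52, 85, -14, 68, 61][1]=-52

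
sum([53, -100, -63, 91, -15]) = 53 + (-100) + (-63) + 91 + (-15)
= -34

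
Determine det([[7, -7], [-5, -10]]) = (7)*(-10) - (-7)*(-5)
= -105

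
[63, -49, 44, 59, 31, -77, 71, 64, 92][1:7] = [-49, 44, 59, 31, -77, 71]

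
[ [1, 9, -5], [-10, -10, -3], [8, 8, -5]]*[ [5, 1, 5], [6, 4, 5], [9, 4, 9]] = [[14, 17, 5], [-137, -62, -127], [43, 20, 35]]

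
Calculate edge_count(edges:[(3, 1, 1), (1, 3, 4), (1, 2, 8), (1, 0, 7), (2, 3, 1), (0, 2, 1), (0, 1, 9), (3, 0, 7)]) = 8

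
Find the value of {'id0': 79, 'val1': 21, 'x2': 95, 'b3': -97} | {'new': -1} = {'id0': 79, 'val1': 21, 'x2': 95, 'b3': -97, 'new': -1}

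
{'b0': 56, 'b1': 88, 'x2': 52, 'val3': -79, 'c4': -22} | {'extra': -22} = {'b0': 56, 'b1': 88, 'x2': 52, 'val3': -79, 'c4': -22, 'extra': -22}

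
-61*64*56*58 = -12680192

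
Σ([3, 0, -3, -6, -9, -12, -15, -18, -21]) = 3 + 0 + (-3) + (-6) + (-9) + (-12) + (-15) + (-18) + (-21)
= -81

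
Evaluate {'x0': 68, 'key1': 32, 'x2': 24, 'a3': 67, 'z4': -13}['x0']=68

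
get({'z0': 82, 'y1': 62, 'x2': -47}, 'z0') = 82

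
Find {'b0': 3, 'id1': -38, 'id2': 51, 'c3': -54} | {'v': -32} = {'b0': 3, 'id1': -38, 'id2': 51, 'c3': -54, 'v': -32}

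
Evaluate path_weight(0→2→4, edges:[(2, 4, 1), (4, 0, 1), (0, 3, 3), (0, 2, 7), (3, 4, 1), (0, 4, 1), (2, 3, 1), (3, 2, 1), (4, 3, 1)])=8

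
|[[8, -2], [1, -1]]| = (8)*(-1) - (-2)*(1)
= -6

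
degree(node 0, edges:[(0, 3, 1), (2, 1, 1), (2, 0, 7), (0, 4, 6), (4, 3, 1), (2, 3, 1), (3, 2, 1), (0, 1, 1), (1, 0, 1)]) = 5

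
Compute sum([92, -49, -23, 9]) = 92 + (-49) + (-23) + 9
= 29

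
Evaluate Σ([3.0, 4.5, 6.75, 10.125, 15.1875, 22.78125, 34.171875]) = 3.0 + 4.5 + 6.75 + 10.125 + 15.1875 + 22.78125 + 34.171875
= 96.515625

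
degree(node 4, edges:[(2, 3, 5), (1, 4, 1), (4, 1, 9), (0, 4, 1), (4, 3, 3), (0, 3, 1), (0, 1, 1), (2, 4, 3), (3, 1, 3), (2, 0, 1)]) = incident: (1,4), (4,1), (0,4), (4,3), (2,4)
= 5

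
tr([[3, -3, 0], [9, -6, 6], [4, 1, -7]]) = -10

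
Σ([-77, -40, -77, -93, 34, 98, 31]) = -124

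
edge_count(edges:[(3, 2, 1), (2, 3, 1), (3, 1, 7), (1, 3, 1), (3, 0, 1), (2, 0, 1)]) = 6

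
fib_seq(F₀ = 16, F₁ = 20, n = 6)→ [16, 20, 36, 56, 92, 148]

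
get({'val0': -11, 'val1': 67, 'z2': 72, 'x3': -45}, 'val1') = 67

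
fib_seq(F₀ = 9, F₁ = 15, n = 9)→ F_2 = F_1 + F_0 = 24
F_3 = F_2 + F_1 = 39
F_4 = F_3 + F_2 = 63
...
= [9, 15, 24, 39, 63, 102, 165, 267, 432]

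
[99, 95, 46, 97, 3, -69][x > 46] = [99, 95, 97]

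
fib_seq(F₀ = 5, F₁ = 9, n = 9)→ F_2 = F_1 + F_0 = 14
F_3 = F_2 + F_1 = 23
F_4 = F_3 + F_2 = 37
...
= [5, 9, 14, 23, 37, 60, 97, 157, 254]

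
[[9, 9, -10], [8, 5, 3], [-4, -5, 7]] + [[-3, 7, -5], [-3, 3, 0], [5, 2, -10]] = [[6, 16, -15], [5, 8, 3], [1, -3, -3]]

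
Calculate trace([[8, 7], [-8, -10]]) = diagonal: 8 + (-10)
= -2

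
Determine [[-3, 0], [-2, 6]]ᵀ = [[-3, -2], [0, 6]]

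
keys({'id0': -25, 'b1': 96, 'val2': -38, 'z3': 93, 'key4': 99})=['id0', 'b1', 'val2', 'z3', 'key4']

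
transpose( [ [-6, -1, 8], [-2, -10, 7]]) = [[-6, -2], [-1, -10], [8, 7]]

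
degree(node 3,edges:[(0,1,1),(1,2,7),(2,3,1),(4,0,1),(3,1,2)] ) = incident: (2,3), (3,1)
= 2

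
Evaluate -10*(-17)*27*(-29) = -133110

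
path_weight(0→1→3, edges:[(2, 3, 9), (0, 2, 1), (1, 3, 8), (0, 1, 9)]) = w(0→1)=9 + w(1→3)=8
= 17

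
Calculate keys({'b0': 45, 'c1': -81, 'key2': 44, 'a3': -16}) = ['b0', 'c1', 'key2', 'a3']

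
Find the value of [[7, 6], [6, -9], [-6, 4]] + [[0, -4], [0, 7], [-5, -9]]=[[7, 2], [6, -2], [-11, -5]]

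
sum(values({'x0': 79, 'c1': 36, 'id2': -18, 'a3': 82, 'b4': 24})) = 203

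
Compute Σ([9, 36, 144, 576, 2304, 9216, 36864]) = 49149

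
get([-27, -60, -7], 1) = -60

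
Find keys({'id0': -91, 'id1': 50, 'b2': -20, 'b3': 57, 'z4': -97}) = ['id0', 'id1', 'b2', 'b3', 'z4']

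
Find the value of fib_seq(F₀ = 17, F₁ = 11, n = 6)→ F_2 = F_1 + F_0 = 28
F_3 = F_2 + F_1 = 39
F_4 = F_3 + F_2 = 67
...
= [17, 11, 28, 39, 67, 106]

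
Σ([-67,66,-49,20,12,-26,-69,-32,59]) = -86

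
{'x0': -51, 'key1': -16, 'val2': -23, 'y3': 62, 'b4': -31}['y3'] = 62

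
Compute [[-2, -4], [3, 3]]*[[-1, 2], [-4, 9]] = C[0][0] = (-2)*(-1) + (-4)*(-4) = 18
C[0][1] = (-2)*(2) + (-4)*(9) = -40
C[1][0] = (3)*(-1) + (3)*(-4) = -15
C[1][1] = (3)*(2) + (3)*(9) = 33
= [[18, -40], [-15, 33]]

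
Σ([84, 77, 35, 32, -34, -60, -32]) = 84 + 77 + 35 + 32 + (-34) + (-60) + (-32)
= 102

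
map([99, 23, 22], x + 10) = 99+10=109, 23+10=33, 22+10=32
= [109, 33, 32]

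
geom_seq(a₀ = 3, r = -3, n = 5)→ a_0 = 3*(-3)^0 = 3
a_1 = 3*(-3)^1 = -9
a_2 = 3*(-3)^2 = 27
...
= [3, -9, 27, -81, 243]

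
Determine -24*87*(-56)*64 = 7483392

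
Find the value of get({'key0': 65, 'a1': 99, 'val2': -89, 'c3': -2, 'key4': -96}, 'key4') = -96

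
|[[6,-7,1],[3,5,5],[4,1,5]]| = (1)*(6)*det([[5, 5], [1, 5]]) + (-1)*(-7)*det([[3, 5], [4, 5]]) + (1)*(1)*det([[3, 5], [4, 1]])
= 120 + -35 + -17
= 68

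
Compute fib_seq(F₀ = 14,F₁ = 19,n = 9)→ F_2 = F_1 + F_0 = 33
F_3 = F_2 + F_1 = 52
F_4 = F_3 + F_2 = 85
...
= [14, 19, 33, 52, 85, 137, 222, 359, 581]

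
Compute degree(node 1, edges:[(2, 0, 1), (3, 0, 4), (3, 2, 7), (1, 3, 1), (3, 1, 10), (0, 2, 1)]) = incident: (1,3), (3,1)
= 2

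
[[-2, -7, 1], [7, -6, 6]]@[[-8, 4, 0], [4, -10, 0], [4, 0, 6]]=[[-8, 62, 6], [-56, 88, 36]]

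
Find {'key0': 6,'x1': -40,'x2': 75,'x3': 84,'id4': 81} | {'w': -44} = {'key0': 6, 'x1': -40, 'x2': 75, 'x3': 84, 'id4': 81, 'w': -44}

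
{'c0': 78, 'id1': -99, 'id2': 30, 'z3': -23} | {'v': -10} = {'c0': 78, 'id1': -99, 'id2': 30, 'z3': -23, 'v': -10}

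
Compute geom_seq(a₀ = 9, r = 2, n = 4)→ a_0 = 9*2^0 = 9
a_1 = 9*2^1 = 18
a_2 = 9*2^2 = 36
...
= [9, 18, 36, 72]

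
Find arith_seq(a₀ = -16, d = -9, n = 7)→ [-16, -25, -34, -43, -52, -61, -70]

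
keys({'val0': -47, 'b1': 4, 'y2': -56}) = ['val0', 'b1', 'y2']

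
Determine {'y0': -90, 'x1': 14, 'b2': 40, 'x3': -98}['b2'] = 40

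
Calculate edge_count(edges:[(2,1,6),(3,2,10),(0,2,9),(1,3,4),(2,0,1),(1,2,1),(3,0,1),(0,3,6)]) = 8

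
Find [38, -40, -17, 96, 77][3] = 96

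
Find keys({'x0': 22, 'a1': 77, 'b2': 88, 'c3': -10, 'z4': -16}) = ['x0', 'a1', 'b2', 'c3', 'z4']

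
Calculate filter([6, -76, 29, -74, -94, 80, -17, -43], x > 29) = keep x where x > 29: 6✗, -76✗, 29✗, -74✗, -94✗, 80✓, -17✗, -43✗
= [80]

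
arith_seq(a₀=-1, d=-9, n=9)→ [-1, -10, -19, -28, -37, -46, -55, -64, -73]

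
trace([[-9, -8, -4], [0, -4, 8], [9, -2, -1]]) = diagonal: (-9) + (-4) + (-1)
= -14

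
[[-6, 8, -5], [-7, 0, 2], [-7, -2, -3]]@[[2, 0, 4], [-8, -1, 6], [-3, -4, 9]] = C[0][0] = (-6)*(2) + (8)*(-8) + (-5)*(-3) = -61
C[0][1] = (-6)*(0) + (8)*(-1) + (-5)*(-4) = 12
C[0][2] = (-6)*(4) + (8)*(6) + (-5)*(9) = -21
C[1][0] = (-7)*(2) + (0)*(-8) + (2)*(-3) = -20
C[1][1] = (-7)*(0) + (0)*(-1) + (2)*(-4) = -8
C[1][2] = (-7)*(4) + (0)*(6) + (2)*(9) = -10
... (3 more cells)
= [[-61, 12, -21], [-20, -8, -10], [11, 14, -67]]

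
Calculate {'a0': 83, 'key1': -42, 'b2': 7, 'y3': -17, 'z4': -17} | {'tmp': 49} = {'a0': 83, 'key1': -42, 'b2': 7, 'y3': -17, 'z4': -17, 'tmp': 49}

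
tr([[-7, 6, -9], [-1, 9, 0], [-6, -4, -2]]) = diagonal: (-7) + 9 + (-2)
= 0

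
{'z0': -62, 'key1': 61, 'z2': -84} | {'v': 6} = {'z0': -62, 'key1': 61, 'z2': -84, 'v': 6}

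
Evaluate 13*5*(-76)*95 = -469300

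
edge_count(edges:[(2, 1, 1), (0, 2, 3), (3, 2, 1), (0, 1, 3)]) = 4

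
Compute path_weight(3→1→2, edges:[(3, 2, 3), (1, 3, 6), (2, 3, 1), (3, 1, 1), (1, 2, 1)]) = w(3→1)=1 + w(1→2)=1
= 2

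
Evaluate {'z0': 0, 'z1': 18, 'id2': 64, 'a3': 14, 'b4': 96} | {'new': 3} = {'z0': 0, 'z1': 18, 'id2': 64, 'a3': 14, 'b4': 96, 'new': 3}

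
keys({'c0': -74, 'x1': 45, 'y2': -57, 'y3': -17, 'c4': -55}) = ['c0', 'x1', 'y2', 'y3', 'c4']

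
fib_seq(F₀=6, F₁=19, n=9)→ F_2 = F_1 + F_0 = 25
F_3 = F_2 + F_1 = 44
F_4 = F_3 + F_2 = 69
...
= [6, 19, 25, 44, 69, 113, 182, 295, 477]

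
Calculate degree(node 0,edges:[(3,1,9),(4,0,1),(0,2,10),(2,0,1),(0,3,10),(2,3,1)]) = 4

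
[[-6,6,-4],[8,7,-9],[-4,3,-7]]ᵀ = [[-6, 8, -4], [6, 7, 3], [-4, -9, -7]]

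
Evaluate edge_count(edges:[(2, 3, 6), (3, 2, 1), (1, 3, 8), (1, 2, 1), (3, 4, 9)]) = 5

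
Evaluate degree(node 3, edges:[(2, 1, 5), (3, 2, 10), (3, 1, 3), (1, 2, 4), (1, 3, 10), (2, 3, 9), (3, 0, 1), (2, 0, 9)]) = 5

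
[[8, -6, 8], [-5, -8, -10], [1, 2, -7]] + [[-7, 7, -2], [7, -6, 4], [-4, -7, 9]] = [[1, 1, 6], [2, -14, -6], [-3, -5, 2]]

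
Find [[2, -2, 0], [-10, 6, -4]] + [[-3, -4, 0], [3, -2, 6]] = [[-1, -6, 0], [-7, 4, 2]]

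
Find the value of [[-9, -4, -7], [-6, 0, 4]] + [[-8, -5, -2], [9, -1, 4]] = [[-17, -9, -9], [3, -1, 8]]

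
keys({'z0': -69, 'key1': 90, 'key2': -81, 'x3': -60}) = ['z0', 'key1', 'key2', 'x3']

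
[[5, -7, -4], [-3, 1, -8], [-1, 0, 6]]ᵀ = [[5, -3, -1], [-7, 1, 0], [-4, -8, 6]]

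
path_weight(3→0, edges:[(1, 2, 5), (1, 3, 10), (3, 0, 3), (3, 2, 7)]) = w(3→0)=3
= 3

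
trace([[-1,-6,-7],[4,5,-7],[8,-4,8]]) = 12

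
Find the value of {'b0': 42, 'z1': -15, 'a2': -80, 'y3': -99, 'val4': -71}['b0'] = 42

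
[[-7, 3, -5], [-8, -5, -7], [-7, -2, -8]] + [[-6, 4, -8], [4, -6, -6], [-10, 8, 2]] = [[-13, 7, -13], [-4, -11, -13], [-17, 6, -6]]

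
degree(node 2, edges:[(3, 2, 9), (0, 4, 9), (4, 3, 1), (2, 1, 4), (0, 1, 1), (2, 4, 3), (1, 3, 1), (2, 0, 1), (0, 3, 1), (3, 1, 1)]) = incident: (3,2), (2,1), (2,4), (2,0)
= 4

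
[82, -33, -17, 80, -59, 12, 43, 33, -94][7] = 33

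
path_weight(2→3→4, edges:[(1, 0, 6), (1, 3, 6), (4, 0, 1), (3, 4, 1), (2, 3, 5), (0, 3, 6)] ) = w(2→3)=5 + w(3→4)=1
= 6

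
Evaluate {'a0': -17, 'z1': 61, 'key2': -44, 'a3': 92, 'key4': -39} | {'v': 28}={'a0': -17, 'z1': 61, 'key2': -44, 'a3': 92, 'key4': -39, 'v': 28}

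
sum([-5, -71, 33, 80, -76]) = -39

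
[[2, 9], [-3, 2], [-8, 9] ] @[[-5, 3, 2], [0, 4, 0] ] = C[0][0] = (2)*(-5) + (9)*(0) = -10
C[0][1] = (2)*(3) + (9)*(4) = 42
C[0][2] = (2)*(2) + (9)*(0) = 4
C[1][0] = (-3)*(-5) + (2)*(0) = 15
C[1][1] = (-3)*(3) + (2)*(4) = -1
C[1][2] = (-3)*(2) + (2)*(0) = -6
... (3 more cells)
= [[-10, 42, 4], [15, -1, -6], [40, 12, -16]]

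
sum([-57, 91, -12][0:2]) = 34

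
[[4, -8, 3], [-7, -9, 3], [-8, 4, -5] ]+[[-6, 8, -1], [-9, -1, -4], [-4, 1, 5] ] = [[-2, 0, 2], [-16, -10, -1], [-12, 5, 0]]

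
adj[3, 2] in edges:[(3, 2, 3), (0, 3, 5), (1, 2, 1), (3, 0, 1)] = 3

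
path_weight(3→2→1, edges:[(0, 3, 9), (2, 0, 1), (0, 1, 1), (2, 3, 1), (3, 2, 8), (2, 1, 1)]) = 9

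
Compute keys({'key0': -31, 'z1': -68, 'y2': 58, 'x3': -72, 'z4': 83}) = ['key0', 'z1', 'y2', 'x3', 'z4']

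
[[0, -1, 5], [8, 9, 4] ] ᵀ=[[0, 8], [-1, 9], [5, 4]]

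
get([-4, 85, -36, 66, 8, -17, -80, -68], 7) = -68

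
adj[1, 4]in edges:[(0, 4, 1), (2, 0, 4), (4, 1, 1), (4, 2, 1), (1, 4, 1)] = 1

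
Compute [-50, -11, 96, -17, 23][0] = -50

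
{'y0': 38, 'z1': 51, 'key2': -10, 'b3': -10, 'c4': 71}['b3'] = -10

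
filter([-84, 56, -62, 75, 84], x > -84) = keep x where x > -84: -84✗, 56✓, -62✓, 75✓, 84✓
= [56, -62, 75, 84]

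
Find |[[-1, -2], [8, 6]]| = 10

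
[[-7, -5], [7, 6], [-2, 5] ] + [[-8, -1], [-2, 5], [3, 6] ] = [[-15, -6], [5, 11], [1, 11]]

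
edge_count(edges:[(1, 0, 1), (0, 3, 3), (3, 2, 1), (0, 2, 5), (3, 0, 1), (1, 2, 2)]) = 6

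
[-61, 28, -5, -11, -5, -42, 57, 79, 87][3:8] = [-11, -5, -42, 57, 79]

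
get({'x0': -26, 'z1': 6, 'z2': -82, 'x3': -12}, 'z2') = -82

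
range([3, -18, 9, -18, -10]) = 27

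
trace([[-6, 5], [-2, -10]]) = -16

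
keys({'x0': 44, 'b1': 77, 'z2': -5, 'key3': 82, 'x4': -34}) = ['x0', 'b1', 'z2', 'key3', 'x4']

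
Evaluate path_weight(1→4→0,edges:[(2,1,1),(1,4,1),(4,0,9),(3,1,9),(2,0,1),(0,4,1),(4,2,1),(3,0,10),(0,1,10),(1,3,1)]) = 10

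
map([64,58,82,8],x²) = [4096, 3364, 6724, 64]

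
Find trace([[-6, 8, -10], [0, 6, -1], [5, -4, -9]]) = diagonal: (-6) + 6 + (-9)
= -9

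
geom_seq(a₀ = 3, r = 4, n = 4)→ a_0 = 3*4^0 = 3
a_1 = 3*4^1 = 12
a_2 = 3*4^2 = 48
...
= [3, 12, 48, 192]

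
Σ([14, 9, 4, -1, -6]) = 14 + 9 + 4 + (-1) + (-6)
= 20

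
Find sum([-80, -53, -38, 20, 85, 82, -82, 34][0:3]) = slice → [-80, -53, -38]
(-80) + (-53) + (-38)
= -171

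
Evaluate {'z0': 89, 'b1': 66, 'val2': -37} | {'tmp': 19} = {'z0': 89, 'b1': 66, 'val2': -37, 'tmp': 19}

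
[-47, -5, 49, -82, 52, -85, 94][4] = 52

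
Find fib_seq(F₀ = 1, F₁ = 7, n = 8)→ F_2 = F_1 + F_0 = 8
F_3 = F_2 + F_1 = 15
F_4 = F_3 + F_2 = 23
...
= [1, 7, 8, 15, 23, 38, 61, 99]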